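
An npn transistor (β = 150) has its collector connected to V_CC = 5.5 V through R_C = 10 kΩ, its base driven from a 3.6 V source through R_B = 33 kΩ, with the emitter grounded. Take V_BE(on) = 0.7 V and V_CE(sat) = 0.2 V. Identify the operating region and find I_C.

Assume active: I_B = (3.6 − 0.7)/33 = 0.0879 mA, giving I_C = β·I_B = 13.2 mA.
But then V_CE = 5.5 − 13.2×10 = -126 V < V_CE(sat) = 0.2 V — impossible in the active region.
So the transistor is saturated. With V_CE = 0.2 V, I_C = (V_CC − 0.2)/R_C = 5.3/10 = 0.53 mA.
Check: β·I_B = 13.2 mA > I_C = 0.53 mA, confirming saturation.

saturation; I_C ≈ 0.53 mA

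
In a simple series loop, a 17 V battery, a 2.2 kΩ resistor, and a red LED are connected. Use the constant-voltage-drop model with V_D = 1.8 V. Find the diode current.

KVL around the loop: 17 = V_D + I·R = 1.8 + I × 2.2 kΩ.
So I = (17 − 1.8) / 2.2 kΩ = 15.2 / 2.2 = 6.91 mA.

I ≈ 6.9 mA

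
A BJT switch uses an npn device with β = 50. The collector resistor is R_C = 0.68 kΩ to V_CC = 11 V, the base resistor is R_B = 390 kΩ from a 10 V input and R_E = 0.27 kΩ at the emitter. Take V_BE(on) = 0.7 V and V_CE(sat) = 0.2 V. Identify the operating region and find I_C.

Assume active. Base-emitter loop: I_B = (V_BB − V_BE)/(R_B + (β+1)R_E) = (10 − 0.7)/(390 + 51×0.27) = 0.023 mA.
I_C = β·I_B = 50×0.023 = 1.15 mA.
V_CE = V_CC − I_C·R_C − I_E·R_E = 11 − 1.15×0.68 − 1.17×0.27 = 9.9 V > V_CE(sat), so the active-region assumption holds.

active; I_C ≈ 1.2 mA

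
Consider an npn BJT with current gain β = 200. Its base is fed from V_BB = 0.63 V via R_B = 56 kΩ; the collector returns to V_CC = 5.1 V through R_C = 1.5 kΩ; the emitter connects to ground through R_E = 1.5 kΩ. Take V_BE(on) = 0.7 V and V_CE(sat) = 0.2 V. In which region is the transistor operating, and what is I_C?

cutoff; I_C ≈ 0

V_BB = 0.63 V ≤ V_BE(on) = 0.7 V, so the base-emitter junction is not forward biased.
The transistor is in cutoff: I_B = I_C = 0.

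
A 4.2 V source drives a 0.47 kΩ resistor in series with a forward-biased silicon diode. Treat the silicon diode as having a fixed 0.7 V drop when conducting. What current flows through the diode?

I ≈ 7.4 mA

KVL around the loop: 4.2 = V_D + I·R = 0.7 + I × 0.47 kΩ.
So I = (4.2 − 0.7) / 0.47 kΩ = 3.5 / 0.47 = 7.45 mA.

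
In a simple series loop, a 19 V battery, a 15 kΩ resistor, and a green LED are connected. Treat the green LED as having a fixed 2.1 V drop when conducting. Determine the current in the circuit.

I ≈ 1.1 mA

KVL around the loop: 19 = V_D + I·R = 2.1 + I × 15 kΩ.
So I = (19 − 2.1) / 15 kΩ = 16.9 / 15 = 1.13 mA.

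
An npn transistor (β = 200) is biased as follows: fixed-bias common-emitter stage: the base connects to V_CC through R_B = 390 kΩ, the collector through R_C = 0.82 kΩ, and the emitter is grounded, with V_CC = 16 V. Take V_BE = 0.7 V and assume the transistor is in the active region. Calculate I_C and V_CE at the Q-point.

Base loop: V_CC = I_B·R_B + V_BE, so I_B = (16 − 0.7)/390 kΩ = 0.0392 mA.
In the active region I_C = β·I_B = 200 × 0.0392 = 7.85 mA.
Collector loop: V_CE = V_CC − I_C·R_C = 16 − 7.85×0.82 = 9.57 V.
Since V_CE = 9.57 V > V_CE(sat) ≈ 0.2 V, the transistor is in the active region as assumed.

I_C ≈ 7.8 mA, V_CE ≈ 9.6 V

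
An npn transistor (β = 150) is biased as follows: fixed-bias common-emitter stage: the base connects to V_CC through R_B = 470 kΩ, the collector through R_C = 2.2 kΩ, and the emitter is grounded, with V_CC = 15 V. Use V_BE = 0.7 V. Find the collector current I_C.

Base loop: V_CC = I_B·R_B + V_BE, so I_B = (15 − 0.7)/470 kΩ = 0.0304 mA.
In the active region I_C = β·I_B = 150 × 0.0304 = 4.56 mA.
Collector loop: V_CE = V_CC − I_C·R_C = 15 − 4.56×2.2 = 4.96 V.
Since V_CE = 4.96 V > V_CE(sat) ≈ 0.2 V, the transistor is in the active region as assumed.

I_C ≈ 4.6 mA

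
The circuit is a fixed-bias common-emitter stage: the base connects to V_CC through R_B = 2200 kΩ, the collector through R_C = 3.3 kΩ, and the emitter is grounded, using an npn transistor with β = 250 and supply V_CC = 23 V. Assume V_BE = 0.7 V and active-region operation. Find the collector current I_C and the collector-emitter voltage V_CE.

I_C ≈ 2.5 mA, V_CE ≈ 15 V

Base loop: V_CC = I_B·R_B + V_BE, so I_B = (23 − 0.7)/2200 kΩ = 0.0101 mA.
In the active region I_C = β·I_B = 250 × 0.0101 = 2.53 mA.
Collector loop: V_CE = V_CC − I_C·R_C = 23 − 2.53×3.3 = 14.6 V.
Since V_CE = 14.6 V > V_CE(sat) ≈ 0.2 V, the transistor is in the active region as assumed.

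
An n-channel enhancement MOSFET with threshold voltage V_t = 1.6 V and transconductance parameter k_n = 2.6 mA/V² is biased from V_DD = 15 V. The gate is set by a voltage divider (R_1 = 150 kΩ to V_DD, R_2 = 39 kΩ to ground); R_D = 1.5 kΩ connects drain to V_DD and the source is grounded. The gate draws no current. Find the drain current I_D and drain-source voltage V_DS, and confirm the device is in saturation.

V_G = V_DD·R_2/(R_1+R_2) = 15×39/189 = 3.1 V. With the source grounded, V_GS = V_G = 3.1 V.
Assume saturation: I_D = (k_n/2)(V_GS − V_t)² = (2.6/2)×(3.1 − 1.6)² = 1.3×1.5² = 2.91 mA.
V_DS = V_DD − I_D·R_D = 15 − 2.91×1.5 = 10.6 V.
Saturation requires V_DS ≥ V_GS − V_t = 1.5 V; 10.6 ≥ 1.5 ✓.

I_D ≈ 2.9 mA, V_DS ≈ 11 V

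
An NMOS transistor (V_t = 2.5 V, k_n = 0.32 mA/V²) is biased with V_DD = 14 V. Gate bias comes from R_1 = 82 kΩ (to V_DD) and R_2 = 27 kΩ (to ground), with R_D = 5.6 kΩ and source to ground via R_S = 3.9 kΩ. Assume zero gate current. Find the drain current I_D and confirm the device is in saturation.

V_G = V_DD·R_2/(R_1+R_2) = 14×27/109 = 3.47 V.
Assume saturation: I_D = (k_n/2)(V_GS − V_t)² with V_GS = V_G − I_D·R_S = 3.47 − 3.9·I_D.
Substituting gives 2.43·I_D² − 2.21·I_D + 0.15 = 0, with roots I_D = 0.0739 or 0.833 mA.
The root I_D = 0.833 mA gives V_GS = 0.218 V ≤ V_t, so take I_D = 0.0739 mA.
Then V_GS = 3.18 V and V_DS = V_DD − I_D(R_D+R_S) = 14 − 0.0739×9.5 = 13.3 V.
Saturation requires V_DS ≥ V_GS − V_t = 0.68 V; 13.3 ≥ 0.68 ✓.

I_D ≈ 0.074 mA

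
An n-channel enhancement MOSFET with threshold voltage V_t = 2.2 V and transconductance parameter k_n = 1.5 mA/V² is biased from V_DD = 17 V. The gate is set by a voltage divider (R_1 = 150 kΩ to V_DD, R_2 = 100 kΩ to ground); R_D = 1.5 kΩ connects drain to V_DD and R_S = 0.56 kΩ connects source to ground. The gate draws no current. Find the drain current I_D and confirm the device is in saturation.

I_D ≈ 4.1 mA

V_G = V_DD·R_2/(R_1+R_2) = 17×100/250 = 6.8 V.
Assume saturation: I_D = (k_n/2)(V_GS − V_t)² with V_GS = V_G − I_D·R_S = 6.8 − 0.56·I_D.
Substituting gives 0.235·I_D² − 4.86·I_D + 15.9 = 0, with roots I_D = 4.06 or 16.6 mA.
The root I_D = 16.6 mA gives V_GS = -2.51 V ≤ V_t, so take I_D = 4.06 mA.
Then V_GS = 4.53 V and V_DS = V_DD − I_D(R_D+R_S) = 17 − 4.06×2.06 = 8.64 V.
Saturation requires V_DS ≥ V_GS − V_t = 2.33 V; 8.64 ≥ 2.33 ✓.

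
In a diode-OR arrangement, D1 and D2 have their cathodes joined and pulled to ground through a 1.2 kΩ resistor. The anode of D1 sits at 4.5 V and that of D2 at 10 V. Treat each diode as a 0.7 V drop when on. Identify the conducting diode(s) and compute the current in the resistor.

Assume both conduct. Then node N would need to be at both 4.5−0.7 = 3.8 V and 10−0.7 = 9.3 V, which is impossible.
Assume only D2 conducts: V_N = 10 − 0.7 = 9.3 V, so I_R = 9.3/1.2 = 7.75 mA.
Check D1: its anode-to-cathode voltage is 4.5 − 9.3 = -4.8 V < 0.7 V, so it is off. The assumption is consistent.

Only D2 conducts; I_R ≈ 7.8 mA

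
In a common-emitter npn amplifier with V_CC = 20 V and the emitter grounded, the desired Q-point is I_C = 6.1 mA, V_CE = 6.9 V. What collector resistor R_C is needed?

R_C ≈ 2.1 kΩ

Collector loop: V_CC = I_C·R_C + V_CE.
R_C = (V_CC − V_CE)/I_C = (20 − 6.9)/6.1 = 2.15 kΩ.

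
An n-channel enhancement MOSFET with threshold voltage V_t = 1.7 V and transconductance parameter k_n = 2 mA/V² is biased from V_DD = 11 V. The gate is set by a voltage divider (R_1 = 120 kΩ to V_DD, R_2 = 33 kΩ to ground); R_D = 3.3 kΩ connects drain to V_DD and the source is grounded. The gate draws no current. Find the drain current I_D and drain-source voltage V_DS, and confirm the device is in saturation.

V_G = V_DD·R_2/(R_1+R_2) = 11×33/153 = 2.37 V. With the source grounded, V_GS = V_G = 2.37 V.
Assume saturation: I_D = (k_n/2)(V_GS − V_t)² = (2/2)×(2.37 − 1.7)² = 1×0.673² = 0.452 mA.
V_DS = V_DD − I_D·R_D = 11 − 0.452×3.3 = 9.51 V.
Saturation requires V_DS ≥ V_GS − V_t = 0.673 V; 9.51 ≥ 0.673 ✓.

I_D ≈ 0.45 mA, V_DS ≈ 9.5 V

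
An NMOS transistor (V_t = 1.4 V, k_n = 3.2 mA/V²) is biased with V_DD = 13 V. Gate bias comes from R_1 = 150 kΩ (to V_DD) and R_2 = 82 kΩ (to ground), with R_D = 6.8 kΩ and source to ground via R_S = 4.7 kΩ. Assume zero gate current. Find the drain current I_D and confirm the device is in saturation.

I_D ≈ 0.55 mA

V_G = V_DD·R_2/(R_1+R_2) = 13×82/232 = 4.59 V.
Assume saturation: I_D = (k_n/2)(V_GS − V_t)² with V_GS = V_G − I_D·R_S = 4.59 − 4.7·I_D.
Substituting gives 35.3·I_D² − 49.1·I_D + 16.3 = 0, with roots I_D = 0.554 or 0.833 mA.
The root I_D = 0.833 mA gives V_GS = 0.678 V ≤ V_t, so take I_D = 0.554 mA.
Then V_GS = 1.99 V and V_DS = V_DD − I_D(R_D+R_S) = 13 − 0.554×11.5 = 6.62 V.
Saturation requires V_DS ≥ V_GS − V_t = 0.589 V; 6.62 ≥ 0.589 ✓.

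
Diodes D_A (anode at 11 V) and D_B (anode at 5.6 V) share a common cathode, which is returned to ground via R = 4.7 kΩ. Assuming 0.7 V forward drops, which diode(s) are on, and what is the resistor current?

Only D_A conducts; I_R ≈ 2.2 mA

Assume both conduct. Then node N would need to be at both 11−0.7 = 10.3 V and 5.6−0.7 = 4.9 V, which is impossible.
Assume only D_A conducts: V_N = 11 − 0.7 = 10.3 V, so I_R = 10.3/4.7 = 2.19 mA.
Check D_B: its anode-to-cathode voltage is 5.6 − 10.3 = -4.7 V < 0.7 V, so it is off. The assumption is consistent.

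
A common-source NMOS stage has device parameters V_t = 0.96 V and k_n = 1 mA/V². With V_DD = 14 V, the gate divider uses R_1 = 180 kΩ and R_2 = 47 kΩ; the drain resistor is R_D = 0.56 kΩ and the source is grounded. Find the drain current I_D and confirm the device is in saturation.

I_D ≈ 1.9 mA

V_G = V_DD·R_2/(R_1+R_2) = 14×47/227 = 2.9 V. With the source grounded, V_GS = V_G = 2.9 V.
Assume saturation: I_D = (k_n/2)(V_GS − V_t)² = (1/2)×(2.9 − 0.96)² = 0.5×1.94² = 1.88 mA.
V_DS = V_DD − I_D·R_D = 14 − 1.88×0.56 = 12.9 V.
Saturation requires V_DS ≥ V_GS − V_t = 1.94 V; 12.9 ≥ 1.94 ✓.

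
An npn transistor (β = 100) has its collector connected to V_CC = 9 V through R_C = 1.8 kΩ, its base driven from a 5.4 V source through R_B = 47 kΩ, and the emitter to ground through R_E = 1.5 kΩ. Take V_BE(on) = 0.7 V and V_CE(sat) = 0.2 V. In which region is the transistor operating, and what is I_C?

active; I_C ≈ 2.4 mA

Assume active. Base-emitter loop: I_B = (V_BB − V_BE)/(R_B + (β+1)R_E) = (5.4 − 0.7)/(47 + 101×1.5) = 0.0237 mA.
I_C = β·I_B = 100×0.0237 = 2.37 mA.
V_CE = V_CC − I_C·R_C − I_E·R_E = 9 − 2.37×1.8 − 2.39×1.5 = 1.15 V > V_CE(sat), so the active-region assumption holds.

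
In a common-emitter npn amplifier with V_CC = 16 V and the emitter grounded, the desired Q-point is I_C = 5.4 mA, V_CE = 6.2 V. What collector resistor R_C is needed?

R_C ≈ 1.8 kΩ

Collector loop: V_CC = I_C·R_C + V_CE.
R_C = (V_CC − V_CE)/I_C = (16 − 6.2)/5.4 = 1.81 kΩ.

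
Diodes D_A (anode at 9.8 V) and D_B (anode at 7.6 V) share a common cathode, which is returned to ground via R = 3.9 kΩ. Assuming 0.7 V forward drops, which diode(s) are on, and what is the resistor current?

Assume both conduct. Then node N would need to be at both 9.8−0.7 = 9.1 V and 7.6−0.7 = 6.9 V, which is impossible.
Assume only D_A conducts: V_N = 9.8 − 0.7 = 9.1 V, so I_R = 9.1/3.9 = 2.33 mA.
Check D_B: its anode-to-cathode voltage is 7.6 − 9.1 = -1.5 V < 0.7 V, so it is off. The assumption is consistent.

Only D_A conducts; I_R ≈ 2.3 mA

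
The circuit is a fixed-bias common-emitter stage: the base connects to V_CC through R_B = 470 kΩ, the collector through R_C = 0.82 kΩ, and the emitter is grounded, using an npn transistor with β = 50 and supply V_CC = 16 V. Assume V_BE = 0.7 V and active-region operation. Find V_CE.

V_CE ≈ 15 V

Base loop: V_CC = I_B·R_B + V_BE, so I_B = (16 − 0.7)/470 kΩ = 0.0326 mA.
In the active region I_C = β·I_B = 50 × 0.0326 = 1.63 mA.
Collector loop: V_CE = V_CC − I_C·R_C = 16 − 1.63×0.82 = 14.7 V.
Since V_CE = 14.7 V > V_CE(sat) ≈ 0.2 V, the transistor is in the active region as assumed.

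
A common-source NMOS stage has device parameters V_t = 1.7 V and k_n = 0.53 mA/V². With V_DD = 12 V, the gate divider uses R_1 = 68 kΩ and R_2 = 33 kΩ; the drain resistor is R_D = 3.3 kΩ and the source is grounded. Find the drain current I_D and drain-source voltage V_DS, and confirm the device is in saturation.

V_G = V_DD·R_2/(R_1+R_2) = 12×33/101 = 3.92 V. With the source grounded, V_GS = V_G = 3.92 V.
Assume saturation: I_D = (k_n/2)(V_GS − V_t)² = (0.53/2)×(3.92 − 1.7)² = 0.265×2.22² = 1.31 mA.
V_DS = V_DD − I_D·R_D = 12 − 1.31×3.3 = 7.69 V.
Saturation requires V_DS ≥ V_GS − V_t = 2.22 V; 7.69 ≥ 2.22 ✓.

I_D ≈ 1.3 mA, V_DS ≈ 7.7 V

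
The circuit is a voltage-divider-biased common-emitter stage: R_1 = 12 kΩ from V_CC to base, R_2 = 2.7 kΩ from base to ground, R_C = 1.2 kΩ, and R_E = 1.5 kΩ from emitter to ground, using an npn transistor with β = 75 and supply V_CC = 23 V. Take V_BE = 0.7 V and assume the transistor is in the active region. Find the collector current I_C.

Thevenize the base divider: V_Th = V_CC·R_2/(R_1+R_2) = 23×2.7/14.7 = 4.22 V, R_Th = R_1‖R_2 = 2.2 kΩ.
Base-emitter loop: V_Th = I_B·R_Th + V_BE + (β+1)I_B·R_E, so I_B = (4.22 − 0.7) / (2.2 + 76×1.5) = 0.0303 mA.
I_C = β·I_B = 75×0.0303 = 2.27 mA, and I_E = (β+1)I_B = 2.31 mA.
V_CE = V_CC − I_C·R_C − I_E·R_E = 23 − 2.27×1.2 − 2.31×1.5 = 16.8 V.
V_CE = 16.8 V > 0.2 V confirms active-region operation.

I_C ≈ 2.3 mA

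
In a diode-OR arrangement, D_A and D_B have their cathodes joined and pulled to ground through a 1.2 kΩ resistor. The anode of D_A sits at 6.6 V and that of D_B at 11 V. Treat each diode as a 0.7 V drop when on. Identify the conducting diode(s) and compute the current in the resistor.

Only D_B conducts; I_R ≈ 8.6 mA

Assume both conduct. Then node N would need to be at both 6.6−0.7 = 5.9 V and 11−0.7 = 10.3 V, which is impossible.
Assume only D_B conducts: V_N = 11 − 0.7 = 10.3 V, so I_R = 10.3/1.2 = 8.58 mA.
Check D_A: its anode-to-cathode voltage is 6.6 − 10.3 = -3.7 V < 0.7 V, so it is off. The assumption is consistent.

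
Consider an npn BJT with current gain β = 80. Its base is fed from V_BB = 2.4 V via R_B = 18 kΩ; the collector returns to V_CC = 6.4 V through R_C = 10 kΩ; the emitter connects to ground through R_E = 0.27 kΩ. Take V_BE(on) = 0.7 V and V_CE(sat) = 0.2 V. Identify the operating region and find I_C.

Assume active: I_B = (2.4 − 0.7)/(18 + 81×0.27) = 0.0426 mA, I_C = β·I_B = 3.41 mA.
Then V_CE = 6.4 − 3.41×10 − 3.45×0.27 = -28.6 V < 0.2 V — the active assumption fails.
Re-solve with V_CE = 0.2 V. KCL at the emitter: V_E/R_E = (V_BB−0.7−V_E)/R_B + (V_CC−0.2−V_E)/R_C, giving V_E = 0.185 V.
I_C = (V_CC − 0.2 − V_E)/R_C = (6.2 − 0.185)/10 = 0.601 mA.
Check: I_B = (1.7 − 0.185)/18 = 0.0842 mA, and β·I_B = 6.73 mA > I_C, confirming saturation.

saturation; I_C ≈ 0.6 mA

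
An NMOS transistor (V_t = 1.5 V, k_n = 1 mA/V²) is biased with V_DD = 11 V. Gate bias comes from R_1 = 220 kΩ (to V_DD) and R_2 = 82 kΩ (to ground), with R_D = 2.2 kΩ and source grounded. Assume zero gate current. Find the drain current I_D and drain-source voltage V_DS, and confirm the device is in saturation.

I_D ≈ 1.1 mA, V_DS ≈ 8.6 V

V_G = V_DD·R_2/(R_1+R_2) = 11×82/302 = 2.99 V. With the source grounded, V_GS = V_G = 2.99 V.
Assume saturation: I_D = (k_n/2)(V_GS − V_t)² = (1/2)×(2.99 − 1.5)² = 0.5×1.49² = 1.11 mA.
V_DS = V_DD − I_D·R_D = 11 − 1.11×2.2 = 8.57 V.
Saturation requires V_DS ≥ V_GS − V_t = 1.49 V; 8.57 ≥ 1.49 ✓.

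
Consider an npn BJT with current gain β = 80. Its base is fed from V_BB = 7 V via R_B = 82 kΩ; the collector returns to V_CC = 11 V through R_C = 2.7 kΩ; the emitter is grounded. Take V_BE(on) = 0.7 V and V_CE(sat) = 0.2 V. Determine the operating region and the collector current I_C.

saturation; I_C ≈ 4 mA

Assume active: I_B = (7 − 0.7)/82 = 0.0768 mA, giving I_C = β·I_B = 6.15 mA.
But then V_CE = 11 − 6.15×2.7 = -5.6 V < V_CE(sat) = 0.2 V — impossible in the active region.
So the transistor is saturated. With V_CE = 0.2 V, I_C = (V_CC − 0.2)/R_C = 10.8/2.7 = 4 mA.
Check: β·I_B = 6.15 mA > I_C = 4 mA, confirming saturation.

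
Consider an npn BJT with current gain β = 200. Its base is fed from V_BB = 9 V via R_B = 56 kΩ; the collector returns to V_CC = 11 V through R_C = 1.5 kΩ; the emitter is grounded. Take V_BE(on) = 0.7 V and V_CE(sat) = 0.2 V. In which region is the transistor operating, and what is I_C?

Assume active: I_B = (9 − 0.7)/56 = 0.148 mA, giving I_C = β·I_B = 29.6 mA.
But then V_CE = 11 − 29.6×1.5 = -33.5 V < V_CE(sat) = 0.2 V — impossible in the active region.
So the transistor is saturated. With V_CE = 0.2 V, I_C = (V_CC − 0.2)/R_C = 10.8/1.5 = 7.2 mA.
Check: β·I_B = 29.6 mA > I_C = 7.2 mA, confirming saturation.

saturation; I_C ≈ 7.2 mA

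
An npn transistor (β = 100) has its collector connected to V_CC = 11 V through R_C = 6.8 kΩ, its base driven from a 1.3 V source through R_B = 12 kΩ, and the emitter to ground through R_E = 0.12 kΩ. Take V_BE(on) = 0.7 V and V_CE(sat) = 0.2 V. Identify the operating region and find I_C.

saturation; I_C ≈ 1.6 mA

Assume active: I_B = (1.3 − 0.7)/(12 + 101×0.12) = 0.0249 mA, I_C = β·I_B = 2.49 mA.
Then V_CE = 11 − 2.49×6.8 − 2.51×0.12 = -6.22 V < 0.2 V — the active assumption fails.
Re-solve with V_CE = 0.2 V. KCL at the emitter: V_E/R_E = (V_BB−0.7−V_E)/R_B + (V_CC−0.2−V_E)/R_C, giving V_E = 0.191 V.
I_C = (V_CC − 0.2 − V_E)/R_C = (10.8 − 0.191)/6.8 = 1.56 mA.
Check: I_B = (0.6 − 0.191)/12 = 0.0341 mA, and β·I_B = 3.41 mA > I_C, confirming saturation.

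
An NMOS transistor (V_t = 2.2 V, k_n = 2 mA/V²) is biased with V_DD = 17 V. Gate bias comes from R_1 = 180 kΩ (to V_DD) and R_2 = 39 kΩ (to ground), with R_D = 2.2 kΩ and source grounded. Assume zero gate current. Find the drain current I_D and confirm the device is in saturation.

I_D ≈ 0.68 mA

V_G = V_DD·R_2/(R_1+R_2) = 17×39/219 = 3.03 V. With the source grounded, V_GS = V_G = 3.03 V.
Assume saturation: I_D = (k_n/2)(V_GS − V_t)² = (2/2)×(3.03 − 2.2)² = 1×0.827² = 0.685 mA.
V_DS = V_DD − I_D·R_D = 17 − 0.685×2.2 = 15.5 V.
Saturation requires V_DS ≥ V_GS − V_t = 0.827 V; 15.5 ≥ 0.827 ✓.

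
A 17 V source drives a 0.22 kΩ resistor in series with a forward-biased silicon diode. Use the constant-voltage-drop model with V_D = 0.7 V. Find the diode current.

KVL around the loop: 17 = V_D + I·R = 0.7 + I × 0.22 kΩ.
So I = (17 − 0.7) / 0.22 kΩ = 16.3 / 0.22 = 74.1 mA.

I ≈ 74 mA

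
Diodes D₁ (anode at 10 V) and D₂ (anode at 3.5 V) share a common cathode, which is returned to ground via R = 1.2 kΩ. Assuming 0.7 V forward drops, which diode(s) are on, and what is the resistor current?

Only D₁ conducts; I_R ≈ 7.8 mA

Assume both conduct. Then node N would need to be at both 10−0.7 = 9.3 V and 3.5−0.7 = 2.8 V, which is impossible.
Assume only D₁ conducts: V_N = 10 − 0.7 = 9.3 V, so I_R = 9.3/1.2 = 7.75 mA.
Check D₂: its anode-to-cathode voltage is 3.5 − 9.3 = -5.8 V < 0.7 V, so it is off. The assumption is consistent.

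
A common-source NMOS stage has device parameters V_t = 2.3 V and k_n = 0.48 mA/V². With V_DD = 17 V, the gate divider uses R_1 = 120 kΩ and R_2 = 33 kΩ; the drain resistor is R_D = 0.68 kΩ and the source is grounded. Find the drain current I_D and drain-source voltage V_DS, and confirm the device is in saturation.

V_G = V_DD·R_2/(R_1+R_2) = 17×33/153 = 3.67 V. With the source grounded, V_GS = V_G = 3.67 V.
Assume saturation: I_D = (k_n/2)(V_GS − V_t)² = (0.48/2)×(3.67 − 2.3)² = 0.24×1.37² = 0.448 mA.
V_DS = V_DD − I_D·R_D = 17 − 0.448×0.68 = 16.7 V.
Saturation requires V_DS ≥ V_GS − V_t = 1.37 V; 16.7 ≥ 1.37 ✓.

I_D ≈ 0.45 mA, V_DS ≈ 17 V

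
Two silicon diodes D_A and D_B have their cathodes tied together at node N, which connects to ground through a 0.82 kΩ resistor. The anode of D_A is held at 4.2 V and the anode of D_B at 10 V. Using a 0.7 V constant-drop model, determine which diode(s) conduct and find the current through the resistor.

Assume both conduct. Then node N would need to be at both 4.2−0.7 = 3.5 V and 10−0.7 = 9.3 V, which is impossible.
Assume only D_B conducts: V_N = 10 − 0.7 = 9.3 V, so I_R = 9.3/0.82 = 11.3 mA.
Check D_A: its anode-to-cathode voltage is 4.2 − 9.3 = -5.1 V < 0.7 V, so it is off. The assumption is consistent.

Only D_B conducts; I_R ≈ 11 mA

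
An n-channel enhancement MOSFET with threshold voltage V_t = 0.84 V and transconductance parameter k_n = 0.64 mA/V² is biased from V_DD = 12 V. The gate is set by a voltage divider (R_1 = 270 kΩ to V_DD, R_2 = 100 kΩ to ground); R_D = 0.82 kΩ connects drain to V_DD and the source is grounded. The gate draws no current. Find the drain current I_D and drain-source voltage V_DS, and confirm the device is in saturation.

V_G = V_DD·R_2/(R_1+R_2) = 12×100/370 = 3.24 V. With the source grounded, V_GS = V_G = 3.24 V.
Assume saturation: I_D = (k_n/2)(V_GS − V_t)² = (0.64/2)×(3.24 − 0.84)² = 0.32×2.4² = 1.85 mA.
V_DS = V_DD − I_D·R_D = 12 − 1.85×0.82 = 10.5 V.
Saturation requires V_DS ≥ V_GS − V_t = 2.4 V; 10.5 ≥ 2.4 ✓.

I_D ≈ 1.8 mA, V_DS ≈ 10 V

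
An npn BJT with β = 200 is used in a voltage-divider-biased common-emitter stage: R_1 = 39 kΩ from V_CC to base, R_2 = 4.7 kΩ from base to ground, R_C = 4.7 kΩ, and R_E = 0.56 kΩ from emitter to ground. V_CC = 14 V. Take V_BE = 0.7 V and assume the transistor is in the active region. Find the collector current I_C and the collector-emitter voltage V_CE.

I_C ≈ 1.4 mA, V_CE ≈ 6.7 V

Thevenize the base divider: V_Th = V_CC·R_2/(R_1+R_2) = 14×4.7/43.7 = 1.51 V, R_Th = R_1‖R_2 = 4.19 kΩ.
Base-emitter loop: V_Th = I_B·R_Th + V_BE + (β+1)I_B·R_E, so I_B = (1.51 − 0.7) / (4.19 + 201×0.56) = 0.0069 mA.
I_C = β·I_B = 200×0.0069 = 1.38 mA, and I_E = (β+1)I_B = 1.39 mA.
V_CE = V_CC − I_C·R_C − I_E·R_E = 14 − 1.38×4.7 − 1.39×0.56 = 6.74 V.
V_CE = 6.74 V > 0.2 V confirms active-region operation.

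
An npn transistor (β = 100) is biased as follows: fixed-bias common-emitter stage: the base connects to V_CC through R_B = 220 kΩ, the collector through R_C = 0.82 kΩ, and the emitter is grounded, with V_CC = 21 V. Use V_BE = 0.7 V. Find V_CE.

Base loop: V_CC = I_B·R_B + V_BE, so I_B = (21 − 0.7)/220 kΩ = 0.0923 mA.
In the active region I_C = β·I_B = 100 × 0.0923 = 9.23 mA.
Collector loop: V_CE = V_CC − I_C·R_C = 21 − 9.23×0.82 = 13.4 V.
Since V_CE = 13.4 V > V_CE(sat) ≈ 0.2 V, the transistor is in the active region as assumed.

V_CE ≈ 13 V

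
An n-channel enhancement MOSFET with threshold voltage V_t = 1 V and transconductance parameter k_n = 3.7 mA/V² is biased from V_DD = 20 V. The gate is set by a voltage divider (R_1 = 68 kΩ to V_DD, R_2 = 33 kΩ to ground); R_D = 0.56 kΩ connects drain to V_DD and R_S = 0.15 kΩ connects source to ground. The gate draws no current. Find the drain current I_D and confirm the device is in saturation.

V_G = V_DD·R_2/(R_1+R_2) = 20×33/101 = 6.53 V.
Assume saturation: I_D = (k_n/2)(V_GS − V_t)² with V_GS = V_G − I_D·R_S = 6.53 − 0.15·I_D.
Substituting gives 0.0416·I_D² − 4.07·I_D + 56.7 = 0, with roots I_D = 16.8 or 81 mA.
The root I_D = 81 mA gives V_GS = -5.62 V ≤ V_t, so take I_D = 16.8 mA.
Then V_GS = 4.01 V and V_DS = V_DD − I_D(R_D+R_S) = 20 − 16.8×0.71 = 8.07 V.
Saturation requires V_DS ≥ V_GS − V_t = 3.01 V; 8.07 ≥ 3.01 ✓.

I_D ≈ 17 mA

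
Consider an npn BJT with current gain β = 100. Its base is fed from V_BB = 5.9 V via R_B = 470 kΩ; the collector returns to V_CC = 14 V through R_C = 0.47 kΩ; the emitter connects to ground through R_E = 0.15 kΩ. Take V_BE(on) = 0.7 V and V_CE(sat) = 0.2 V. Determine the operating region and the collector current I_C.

active; I_C ≈ 1.1 mA

Assume active. Base-emitter loop: I_B = (V_BB − V_BE)/(R_B + (β+1)R_E) = (5.9 − 0.7)/(470 + 101×0.15) = 0.0107 mA.
I_C = β·I_B = 100×0.0107 = 1.07 mA.
V_CE = V_CC − I_C·R_C − I_E·R_E = 14 − 1.07×0.47 − 1.08×0.15 = 13.3 V > V_CE(sat), so the active-region assumption holds.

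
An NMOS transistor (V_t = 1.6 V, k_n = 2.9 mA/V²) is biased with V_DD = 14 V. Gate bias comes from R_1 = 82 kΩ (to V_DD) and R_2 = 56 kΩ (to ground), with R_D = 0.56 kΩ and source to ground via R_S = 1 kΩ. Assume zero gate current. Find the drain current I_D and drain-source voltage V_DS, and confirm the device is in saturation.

V_G = V_DD·R_2/(R_1+R_2) = 14×56/138 = 5.68 V.
Assume saturation: I_D = (k_n/2)(V_GS − V_t)² with V_GS = V_G − I_D·R_S = 5.68 − 1·I_D.
Substituting gives 1.45·I_D² − 12.8·I_D + 24.2 = 0, with roots I_D = 2.71 or 6.14 mA.
The root I_D = 6.14 mA gives V_GS = -0.458 V ≤ V_t, so take I_D = 2.71 mA.
Then V_GS = 2.97 V and V_DS = V_DD − I_D(R_D+R_S) = 14 − 2.71×1.56 = 9.77 V.
Saturation requires V_DS ≥ V_GS − V_t = 1.37 V; 9.77 ≥ 1.37 ✓.

I_D ≈ 2.7 mA, V_DS ≈ 9.8 V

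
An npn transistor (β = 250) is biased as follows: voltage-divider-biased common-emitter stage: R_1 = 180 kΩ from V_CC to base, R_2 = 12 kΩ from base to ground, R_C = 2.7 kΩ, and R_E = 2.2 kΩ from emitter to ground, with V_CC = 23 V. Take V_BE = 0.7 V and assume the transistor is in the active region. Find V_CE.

V_CE ≈ 21 V

Thevenize the base divider: V_Th = V_CC·R_2/(R_1+R_2) = 23×12/192 = 1.44 V, R_Th = R_1‖R_2 = 11.2 kΩ.
Base-emitter loop: V_Th = I_B·R_Th + V_BE + (β+1)I_B·R_E, so I_B = (1.44 − 0.7) / (11.2 + 251×2.2) = 0.00131 mA.
I_C = β·I_B = 250×0.00131 = 0.327 mA, and I_E = (β+1)I_B = 0.329 mA.
V_CE = V_CC − I_C·R_C − I_E·R_E = 23 − 0.327×2.7 − 0.329×2.2 = 21.4 V.
V_CE = 21.4 V > 0.2 V confirms active-region operation.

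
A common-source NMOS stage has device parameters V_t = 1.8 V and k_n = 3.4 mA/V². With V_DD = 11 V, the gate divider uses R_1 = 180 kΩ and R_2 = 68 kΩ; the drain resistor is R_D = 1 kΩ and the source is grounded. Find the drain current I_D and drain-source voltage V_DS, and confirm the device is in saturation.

V_G = V_DD·R_2/(R_1+R_2) = 11×68/248 = 3.02 V. With the source grounded, V_GS = V_G = 3.02 V.
Assume saturation: I_D = (k_n/2)(V_GS − V_t)² = (3.4/2)×(3.02 − 1.8)² = 1.7×1.22² = 2.51 mA.
V_DS = V_DD − I_D·R_D = 11 − 2.51×1 = 8.49 V.
Saturation requires V_DS ≥ V_GS − V_t = 1.22 V; 8.49 ≥ 1.22 ✓.

I_D ≈ 2.5 mA, V_DS ≈ 8.5 V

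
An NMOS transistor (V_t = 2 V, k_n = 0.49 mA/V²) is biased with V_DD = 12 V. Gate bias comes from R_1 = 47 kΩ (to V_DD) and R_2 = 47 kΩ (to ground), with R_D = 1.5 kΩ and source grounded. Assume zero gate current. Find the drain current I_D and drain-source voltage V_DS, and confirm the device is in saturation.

I_D ≈ 3.9 mA, V_DS ≈ 6.1 V

V_G = V_DD·R_2/(R_1+R_2) = 12×47/94 = 6 V. With the source grounded, V_GS = V_G = 6 V.
Assume saturation: I_D = (k_n/2)(V_GS − V_t)² = (0.49/2)×(6 − 2)² = 0.245×4² = 3.92 mA.
V_DS = V_DD − I_D·R_D = 12 − 3.92×1.5 = 6.12 V.
Saturation requires V_DS ≥ V_GS − V_t = 4 V; 6.12 ≥ 4 ✓.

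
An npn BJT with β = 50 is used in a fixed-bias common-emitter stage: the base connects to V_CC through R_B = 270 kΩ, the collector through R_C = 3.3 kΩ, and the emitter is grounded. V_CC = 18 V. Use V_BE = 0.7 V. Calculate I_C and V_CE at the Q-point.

Base loop: V_CC = I_B·R_B + V_BE, so I_B = (18 − 0.7)/270 kΩ = 0.0641 mA.
In the active region I_C = β·I_B = 50 × 0.0641 = 3.2 mA.
Collector loop: V_CE = V_CC − I_C·R_C = 18 − 3.2×3.3 = 7.43 V.
Since V_CE = 7.43 V > V_CE(sat) ≈ 0.2 V, the transistor is in the active region as assumed.

I_C ≈ 3.2 mA, V_CE ≈ 7.4 V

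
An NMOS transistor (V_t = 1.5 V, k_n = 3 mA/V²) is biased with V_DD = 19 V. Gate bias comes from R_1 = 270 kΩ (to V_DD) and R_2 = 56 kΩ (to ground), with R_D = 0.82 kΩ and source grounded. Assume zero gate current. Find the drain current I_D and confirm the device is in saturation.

I_D ≈ 4.7 mA

V_G = V_DD·R_2/(R_1+R_2) = 19×56/326 = 3.26 V. With the source grounded, V_GS = V_G = 3.26 V.
Assume saturation: I_D = (k_n/2)(V_GS − V_t)² = (3/2)×(3.26 − 1.5)² = 1.5×1.76² = 4.67 mA.
V_DS = V_DD − I_D·R_D = 19 − 4.67×0.82 = 15.2 V.
Saturation requires V_DS ≥ V_GS − V_t = 1.76 V; 15.2 ≥ 1.76 ✓.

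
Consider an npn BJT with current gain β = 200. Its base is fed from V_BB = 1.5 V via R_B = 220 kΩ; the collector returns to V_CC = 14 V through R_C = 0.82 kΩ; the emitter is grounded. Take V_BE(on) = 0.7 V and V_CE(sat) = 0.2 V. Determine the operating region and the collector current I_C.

Assume active. Base-emitter loop: I_B = (V_BB − V_BE)/R_B = (1.5 − 0.7)/220 = 0.00364 mA.
I_C = β·I_B = 200×0.00364 = 0.727 mA.
V_CE = V_CC − I_C·R_C = 14 − 0.727×0.82 = 13.4 V > V_CE(sat), so the active-region assumption holds.

active; I_C ≈ 0.73 mA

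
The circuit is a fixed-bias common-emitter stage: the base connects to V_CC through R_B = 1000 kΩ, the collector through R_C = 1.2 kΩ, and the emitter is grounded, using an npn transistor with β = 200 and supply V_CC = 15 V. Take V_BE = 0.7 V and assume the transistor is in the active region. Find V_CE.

Base loop: V_CC = I_B·R_B + V_BE, so I_B = (15 − 0.7)/1000 kΩ = 0.0143 mA.
In the active region I_C = β·I_B = 200 × 0.0143 = 2.86 mA.
Collector loop: V_CE = V_CC − I_C·R_C = 15 − 2.86×1.2 = 11.6 V.
Since V_CE = 11.6 V > V_CE(sat) ≈ 0.2 V, the transistor is in the active region as assumed.

V_CE ≈ 12 V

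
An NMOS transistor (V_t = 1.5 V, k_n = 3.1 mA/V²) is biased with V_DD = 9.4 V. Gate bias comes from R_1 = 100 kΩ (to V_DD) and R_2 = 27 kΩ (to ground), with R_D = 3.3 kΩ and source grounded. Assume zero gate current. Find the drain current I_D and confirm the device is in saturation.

V_G = V_DD·R_2/(R_1+R_2) = 9.4×27/127 = 2 V. With the source grounded, V_GS = V_G = 2 V.
Assume saturation: I_D = (k_n/2)(V_GS − V_t)² = (3.1/2)×(2 − 1.5)² = 1.55×0.498² = 0.385 mA.
V_DS = V_DD − I_D·R_D = 9.4 − 0.385×3.3 = 8.13 V.
Saturation requires V_DS ≥ V_GS − V_t = 0.498 V; 8.13 ≥ 0.498 ✓.

I_D ≈ 0.39 mA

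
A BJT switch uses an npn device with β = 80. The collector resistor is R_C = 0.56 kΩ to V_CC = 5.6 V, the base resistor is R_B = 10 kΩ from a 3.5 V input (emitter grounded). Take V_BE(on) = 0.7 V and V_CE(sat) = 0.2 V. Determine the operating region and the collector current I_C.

Assume active: I_B = (3.5 − 0.7)/10 = 0.28 mA, giving I_C = β·I_B = 22.4 mA.
But then V_CE = 5.6 − 22.4×0.56 = -6.94 V < V_CE(sat) = 0.2 V — impossible in the active region.
So the transistor is saturated. With V_CE = 0.2 V, I_C = (V_CC − 0.2)/R_C = 5.4/0.56 = 9.64 mA.
Check: β·I_B = 22.4 mA > I_C = 9.64 mA, confirming saturation.

saturation; I_C ≈ 9.6 mA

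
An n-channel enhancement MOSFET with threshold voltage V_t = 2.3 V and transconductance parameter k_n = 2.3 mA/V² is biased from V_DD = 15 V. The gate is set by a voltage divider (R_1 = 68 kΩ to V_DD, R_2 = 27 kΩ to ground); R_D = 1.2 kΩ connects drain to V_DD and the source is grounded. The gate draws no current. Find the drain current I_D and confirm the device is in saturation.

V_G = V_DD·R_2/(R_1+R_2) = 15×27/95 = 4.26 V. With the source grounded, V_GS = V_G = 4.26 V.
Assume saturation: I_D = (k_n/2)(V_GS − V_t)² = (2.3/2)×(4.26 − 2.3)² = 1.15×1.96² = 4.43 mA.
V_DS = V_DD − I_D·R_D = 15 − 4.43×1.2 = 9.68 V.
Saturation requires V_DS ≥ V_GS − V_t = 1.96 V; 9.68 ≥ 1.96 ✓.

I_D ≈ 4.4 mA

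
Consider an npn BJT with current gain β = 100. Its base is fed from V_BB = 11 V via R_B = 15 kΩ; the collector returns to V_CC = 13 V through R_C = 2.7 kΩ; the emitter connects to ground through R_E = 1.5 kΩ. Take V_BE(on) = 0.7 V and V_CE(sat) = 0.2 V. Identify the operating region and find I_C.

saturation; I_C ≈ 2.9 mA

Assume active: I_B = (11 − 0.7)/(15 + 101×1.5) = 0.0619 mA, I_C = β·I_B = 6.19 mA.
Then V_CE = 13 − 6.19×2.7 − 6.25×1.5 = -13.1 V < 0.2 V — the active assumption fails.
Re-solve with V_CE = 0.2 V. KCL at the emitter: V_E/R_E = (V_BB−0.7−V_E)/R_B + (V_CC−0.2−V_E)/R_C, giving V_E = 4.92 V.
I_C = (V_CC − 0.2 − V_E)/R_C = (12.8 − 4.92)/2.7 = 2.92 mA.
Check: I_B = (10.3 − 4.92)/15 = 0.359 mA, and β·I_B = 35.9 mA > I_C, confirming saturation.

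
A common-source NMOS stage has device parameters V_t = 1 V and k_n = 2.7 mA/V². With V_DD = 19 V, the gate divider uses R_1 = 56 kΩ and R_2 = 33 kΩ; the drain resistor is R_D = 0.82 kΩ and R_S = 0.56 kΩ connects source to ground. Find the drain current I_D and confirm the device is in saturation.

V_G = V_DD·R_2/(R_1+R_2) = 19×33/89 = 7.04 V.
Assume saturation: I_D = (k_n/2)(V_GS − V_t)² with V_GS = V_G − I_D·R_S = 7.04 − 0.56·I_D.
Substituting gives 0.423·I_D² − 10.1·I_D + 49.3 = 0, with roots I_D = 6.79 or 17.2 mA.
The root I_D = 17.2 mA gives V_GS = -2.57 V ≤ V_t, so take I_D = 6.79 mA.
Then V_GS = 3.24 V and V_DS = V_DD − I_D(R_D+R_S) = 19 − 6.79×1.38 = 9.63 V.
Saturation requires V_DS ≥ V_GS − V_t = 2.24 V; 9.63 ≥ 2.24 ✓.

I_D ≈ 6.8 mA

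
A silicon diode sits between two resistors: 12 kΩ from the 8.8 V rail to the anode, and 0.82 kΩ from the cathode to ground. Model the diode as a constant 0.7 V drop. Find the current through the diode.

The two resistors are in series with the diode, so KVL gives 8.8 = I·12 + 0.7 + I·0.82.
I = (8.8 − 0.7) / (12 + 0.82) kΩ = 8.1 / 12.8 = 0.632 mA.

I ≈ 0.63 mA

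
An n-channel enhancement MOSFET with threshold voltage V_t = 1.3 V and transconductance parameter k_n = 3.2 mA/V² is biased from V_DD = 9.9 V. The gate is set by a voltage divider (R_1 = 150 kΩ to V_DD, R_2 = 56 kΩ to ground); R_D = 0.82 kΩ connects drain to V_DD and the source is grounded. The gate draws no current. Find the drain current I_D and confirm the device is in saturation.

V_G = V_DD·R_2/(R_1+R_2) = 9.9×56/206 = 2.69 V. With the source grounded, V_GS = V_G = 2.69 V.
Assume saturation: I_D = (k_n/2)(V_GS − V_t)² = (3.2/2)×(2.69 − 1.3)² = 1.6×1.39² = 3.1 mA.
V_DS = V_DD − I_D·R_D = 9.9 − 3.1×0.82 = 7.36 V.
Saturation requires V_DS ≥ V_GS − V_t = 1.39 V; 7.36 ≥ 1.39 ✓.

I_D ≈ 3.1 mA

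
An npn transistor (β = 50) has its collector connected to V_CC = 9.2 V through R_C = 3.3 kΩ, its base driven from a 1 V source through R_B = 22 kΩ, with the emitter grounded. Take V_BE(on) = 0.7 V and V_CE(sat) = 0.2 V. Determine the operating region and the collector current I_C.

Assume active. Base-emitter loop: I_B = (V_BB − V_BE)/R_B = (1 − 0.7)/22 = 0.0136 mA.
I_C = β·I_B = 50×0.0136 = 0.682 mA.
V_CE = V_CC − I_C·R_C = 9.2 − 0.682×3.3 = 6.95 V > V_CE(sat), so the active-region assumption holds.

active; I_C ≈ 0.68 mA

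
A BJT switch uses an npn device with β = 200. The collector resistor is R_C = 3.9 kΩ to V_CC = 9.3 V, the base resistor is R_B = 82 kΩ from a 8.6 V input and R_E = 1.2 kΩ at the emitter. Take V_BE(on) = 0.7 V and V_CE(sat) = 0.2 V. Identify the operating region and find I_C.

saturation; I_C ≈ 1.8 mA

Assume active: I_B = (8.6 − 0.7)/(82 + 201×1.2) = 0.0244 mA, I_C = β·I_B = 4.89 mA.
Then V_CE = 9.3 − 4.89×3.9 − 4.91×1.2 = -15.7 V < 0.2 V — the active assumption fails.
Re-solve with V_CE = 0.2 V. KCL at the emitter: V_E/R_E = (V_BB−0.7−V_E)/R_B + (V_CC−0.2−V_E)/R_C, giving V_E = 2.2 V.
I_C = (V_CC − 0.2 − V_E)/R_C = (9.1 − 2.2)/3.9 = 1.77 mA.
Check: I_B = (7.9 − 2.2)/82 = 0.0695 mA, and β·I_B = 13.9 mA > I_C, confirming saturation.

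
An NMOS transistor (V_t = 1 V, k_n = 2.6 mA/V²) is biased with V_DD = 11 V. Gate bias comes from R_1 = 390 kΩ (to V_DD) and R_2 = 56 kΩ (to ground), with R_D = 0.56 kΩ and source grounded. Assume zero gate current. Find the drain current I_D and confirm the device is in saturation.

V_G = V_DD·R_2/(R_1+R_2) = 11×56/446 = 1.38 V. With the source grounded, V_GS = V_G = 1.38 V.
Assume saturation: I_D = (k_n/2)(V_GS − V_t)² = (2.6/2)×(1.38 − 1)² = 1.3×0.381² = 0.189 mA.
V_DS = V_DD − I_D·R_D = 11 − 0.189×0.56 = 10.9 V.
Saturation requires V_DS ≥ V_GS − V_t = 0.381 V; 10.9 ≥ 0.381 ✓.

I_D ≈ 0.19 mA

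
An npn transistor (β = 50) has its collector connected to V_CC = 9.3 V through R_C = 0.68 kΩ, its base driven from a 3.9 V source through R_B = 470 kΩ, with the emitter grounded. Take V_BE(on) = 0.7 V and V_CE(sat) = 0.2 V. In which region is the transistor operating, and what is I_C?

active; I_C ≈ 0.34 mA

Assume active. Base-emitter loop: I_B = (V_BB − V_BE)/R_B = (3.9 − 0.7)/470 = 0.00681 mA.
I_C = β·I_B = 50×0.00681 = 0.34 mA.
V_CE = V_CC − I_C·R_C = 9.3 − 0.34×0.68 = 9.07 V > V_CE(sat), so the active-region assumption holds.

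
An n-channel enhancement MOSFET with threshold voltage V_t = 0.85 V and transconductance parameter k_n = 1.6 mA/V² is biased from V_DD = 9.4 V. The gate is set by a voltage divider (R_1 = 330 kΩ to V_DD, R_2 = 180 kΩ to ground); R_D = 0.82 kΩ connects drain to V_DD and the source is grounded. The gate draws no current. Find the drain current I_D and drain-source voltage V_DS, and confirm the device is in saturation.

I_D ≈ 4.9 mA, V_DS ≈ 5.4 V

V_G = V_DD·R_2/(R_1+R_2) = 9.4×180/510 = 3.32 V. With the source grounded, V_GS = V_G = 3.32 V.
Assume saturation: I_D = (k_n/2)(V_GS − V_t)² = (1.6/2)×(3.32 − 0.85)² = 0.8×2.47² = 4.87 mA.
V_DS = V_DD − I_D·R_D = 9.4 − 4.87×0.82 = 5.41 V.
Saturation requires V_DS ≥ V_GS − V_t = 2.47 V; 5.41 ≥ 2.47 ✓.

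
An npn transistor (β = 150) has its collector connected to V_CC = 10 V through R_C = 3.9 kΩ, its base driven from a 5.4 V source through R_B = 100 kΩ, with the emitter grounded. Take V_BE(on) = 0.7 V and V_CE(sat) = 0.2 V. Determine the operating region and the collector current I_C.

saturation; I_C ≈ 2.5 mA

Assume active: I_B = (5.4 − 0.7)/100 = 0.047 mA, giving I_C = β·I_B = 7.05 mA.
But then V_CE = 10 − 7.05×3.9 = -17.5 V < V_CE(sat) = 0.2 V — impossible in the active region.
So the transistor is saturated. With V_CE = 0.2 V, I_C = (V_CC − 0.2)/R_C = 9.8/3.9 = 2.51 mA.
Check: β·I_B = 7.05 mA > I_C = 2.51 mA, confirming saturation.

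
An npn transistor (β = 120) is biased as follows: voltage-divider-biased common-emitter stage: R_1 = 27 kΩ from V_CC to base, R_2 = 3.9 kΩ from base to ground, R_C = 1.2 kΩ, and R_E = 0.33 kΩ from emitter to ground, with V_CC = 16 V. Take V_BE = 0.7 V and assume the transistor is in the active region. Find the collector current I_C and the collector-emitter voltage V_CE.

I_C ≈ 3.7 mA, V_CE ≈ 10 V

Thevenize the base divider: V_Th = V_CC·R_2/(R_1+R_2) = 16×3.9/30.9 = 2.02 V, R_Th = R_1‖R_2 = 3.41 kΩ.
Base-emitter loop: V_Th = I_B·R_Th + V_BE + (β+1)I_B·R_E, so I_B = (2.02 − 0.7) / (3.41 + 121×0.33) = 0.0304 mA.
I_C = β·I_B = 120×0.0304 = 3.65 mA, and I_E = (β+1)I_B = 3.68 mA.
V_CE = V_CC − I_C·R_C − I_E·R_E = 16 − 3.65×1.2 − 3.68×0.33 = 10.4 V.
V_CE = 10.4 V > 0.2 V confirms active-region operation.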